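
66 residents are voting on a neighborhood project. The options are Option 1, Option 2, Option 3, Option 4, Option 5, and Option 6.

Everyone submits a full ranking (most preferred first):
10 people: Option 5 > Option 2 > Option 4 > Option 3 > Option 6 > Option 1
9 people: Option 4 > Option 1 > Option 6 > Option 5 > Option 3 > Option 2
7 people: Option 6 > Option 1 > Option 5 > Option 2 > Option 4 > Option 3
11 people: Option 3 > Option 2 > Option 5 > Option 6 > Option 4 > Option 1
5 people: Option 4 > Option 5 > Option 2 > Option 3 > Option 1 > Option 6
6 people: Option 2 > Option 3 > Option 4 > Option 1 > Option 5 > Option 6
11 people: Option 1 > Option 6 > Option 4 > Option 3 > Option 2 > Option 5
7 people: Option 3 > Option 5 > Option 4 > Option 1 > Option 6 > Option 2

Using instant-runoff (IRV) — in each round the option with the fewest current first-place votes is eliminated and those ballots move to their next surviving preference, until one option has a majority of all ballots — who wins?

Round 1: Option 1 11, Option 2 6, Option 3 18, Option 4 14, Option 5 10, Option 6 7. Option 2 eliminated.
Round 2: Option 1 11, Option 3 24, Option 4 14, Option 5 10, Option 6 7. Option 6 eliminated.
Round 3: Option 1 18, Option 3 24, Option 4 14, Option 5 10. Option 5 eliminated.
Round 4: Option 1 18, Option 3 24, Option 4 24. Option 1 eliminated.
Round 5: Option 3 24, Option 4 42. Option 4 has a majority (≥34).

Option 4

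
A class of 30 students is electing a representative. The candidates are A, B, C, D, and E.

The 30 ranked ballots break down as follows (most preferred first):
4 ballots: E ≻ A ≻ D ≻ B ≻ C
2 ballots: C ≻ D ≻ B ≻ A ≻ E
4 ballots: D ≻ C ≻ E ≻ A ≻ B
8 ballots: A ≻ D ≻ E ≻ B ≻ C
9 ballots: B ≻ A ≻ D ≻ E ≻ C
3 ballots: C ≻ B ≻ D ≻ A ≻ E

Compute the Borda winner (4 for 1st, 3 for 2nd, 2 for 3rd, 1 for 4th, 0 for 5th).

A

A: 4×3 + 2×1 + 4×1 + 8×4 + 9×3 + 3×1 = 80
B: 4×1 + 2×2 + 4×0 + 8×1 + 9×4 + 3×3 = 61
C: 4×0 + 2×4 + 4×3 + 8×0 + 9×0 + 3×4 = 32
D: 4×2 + 2×3 + 4×4 + 8×3 + 9×2 + 3×2 = 78
E: 4×4 + 2×0 + 4×2 + 8×2 + 9×1 + 3×0 = 49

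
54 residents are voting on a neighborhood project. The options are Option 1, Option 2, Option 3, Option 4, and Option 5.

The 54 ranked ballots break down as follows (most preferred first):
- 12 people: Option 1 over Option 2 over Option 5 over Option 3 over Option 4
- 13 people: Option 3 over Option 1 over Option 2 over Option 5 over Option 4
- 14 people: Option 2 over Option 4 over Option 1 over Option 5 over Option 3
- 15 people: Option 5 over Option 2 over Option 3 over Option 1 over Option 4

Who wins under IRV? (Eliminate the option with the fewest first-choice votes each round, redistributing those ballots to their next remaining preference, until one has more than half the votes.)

Option 2

Round 1: Option 1 12, Option 2 14, Option 3 13, Option 4 0, Option 5 15. Option 4 eliminated.
Round 2: Option 1 12, Option 2 14, Option 3 13, Option 5 15. Option 1 eliminated.
Round 3: Option 2 26, Option 3 13, Option 5 15. Option 3 eliminated.
Round 4: Option 2 39, Option 5 15. Option 2 has a majority (≥28).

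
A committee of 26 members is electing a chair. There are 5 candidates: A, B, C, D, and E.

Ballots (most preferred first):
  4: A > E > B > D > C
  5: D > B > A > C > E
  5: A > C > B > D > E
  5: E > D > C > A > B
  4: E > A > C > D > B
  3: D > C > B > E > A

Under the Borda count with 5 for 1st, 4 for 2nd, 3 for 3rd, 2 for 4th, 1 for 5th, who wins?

A: 4×5 + 5×3 + 5×5 + 5×2 + 4×4 + 3×1 = 89
B: 4×3 + 5×4 + 5×3 + 5×1 + 4×1 + 3×3 = 65
C: 4×1 + 5×2 + 5×4 + 5×3 + 4×3 + 3×4 = 73
D: 4×2 + 5×5 + 5×2 + 5×4 + 4×2 + 3×5 = 86
E: 4×4 + 5×1 + 5×1 + 5×5 + 4×5 + 3×2 = 77

A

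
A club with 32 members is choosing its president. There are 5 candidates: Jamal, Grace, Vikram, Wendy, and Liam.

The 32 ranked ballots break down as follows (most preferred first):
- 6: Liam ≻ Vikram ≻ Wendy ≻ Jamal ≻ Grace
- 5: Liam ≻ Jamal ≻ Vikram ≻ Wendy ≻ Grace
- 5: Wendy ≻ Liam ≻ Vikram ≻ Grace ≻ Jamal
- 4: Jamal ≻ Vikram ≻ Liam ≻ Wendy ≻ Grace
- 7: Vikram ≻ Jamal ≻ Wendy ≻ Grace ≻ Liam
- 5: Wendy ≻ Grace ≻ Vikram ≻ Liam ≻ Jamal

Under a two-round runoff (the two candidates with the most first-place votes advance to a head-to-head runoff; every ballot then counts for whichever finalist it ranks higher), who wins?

Wendy

Round 1 first-place votes: Jamal 4, Grace 0, Vikram 7, Wendy 10, Liam 11. Liam and Wendy advance.
Runoff: Liam is ranked above Wendy on 15 ballots, Wendy above Liam on 17.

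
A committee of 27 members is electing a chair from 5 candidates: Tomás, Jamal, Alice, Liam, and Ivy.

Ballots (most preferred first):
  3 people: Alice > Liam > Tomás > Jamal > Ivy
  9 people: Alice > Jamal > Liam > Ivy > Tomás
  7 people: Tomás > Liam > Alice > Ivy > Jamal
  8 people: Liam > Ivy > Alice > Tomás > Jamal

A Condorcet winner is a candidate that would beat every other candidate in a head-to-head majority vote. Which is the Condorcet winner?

Liam

Liam vs Tomás: 20–7
Liam vs Jamal: 18–9
Liam vs Alice: 15–12
Liam vs Ivy: 27–0
Liam beats every other candidate.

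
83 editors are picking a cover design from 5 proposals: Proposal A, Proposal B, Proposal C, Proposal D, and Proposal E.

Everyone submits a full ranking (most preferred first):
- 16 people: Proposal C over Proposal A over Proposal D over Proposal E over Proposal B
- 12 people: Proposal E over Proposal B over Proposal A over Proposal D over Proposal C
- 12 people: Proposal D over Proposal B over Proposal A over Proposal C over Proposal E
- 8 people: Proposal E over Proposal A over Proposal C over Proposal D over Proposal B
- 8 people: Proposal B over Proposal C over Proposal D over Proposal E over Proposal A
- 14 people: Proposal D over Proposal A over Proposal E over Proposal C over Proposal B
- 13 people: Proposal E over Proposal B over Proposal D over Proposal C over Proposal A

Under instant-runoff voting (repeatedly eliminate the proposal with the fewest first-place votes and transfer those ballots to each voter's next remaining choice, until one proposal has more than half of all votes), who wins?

Round 1: Proposal A 0, Proposal B 8, Proposal C 16, Proposal D 26, Proposal E 33. Proposal A eliminated.
Round 2: Proposal B 8, Proposal C 16, Proposal D 26, Proposal E 33. Proposal B eliminated.
Round 3: Proposal C 24, Proposal D 26, Proposal E 33. Proposal C eliminated.
Round 4: Proposal D 50, Proposal E 33. Proposal D has a majority (≥42).

Proposal D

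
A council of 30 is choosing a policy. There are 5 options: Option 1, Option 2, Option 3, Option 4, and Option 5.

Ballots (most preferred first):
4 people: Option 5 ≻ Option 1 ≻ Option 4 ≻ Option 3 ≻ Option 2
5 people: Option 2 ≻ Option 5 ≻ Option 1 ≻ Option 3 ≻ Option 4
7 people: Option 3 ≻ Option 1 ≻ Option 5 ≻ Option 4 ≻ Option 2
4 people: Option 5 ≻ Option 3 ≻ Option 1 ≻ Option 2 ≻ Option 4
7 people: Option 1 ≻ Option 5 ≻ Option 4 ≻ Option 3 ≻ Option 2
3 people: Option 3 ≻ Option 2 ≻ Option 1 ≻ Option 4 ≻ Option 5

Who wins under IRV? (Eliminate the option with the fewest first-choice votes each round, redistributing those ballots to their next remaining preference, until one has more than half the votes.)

Round 1: Option 1 7, Option 2 5, Option 3 10, Option 4 0, Option 5 8. Option 4 eliminated.
Round 2: Option 1 7, Option 2 5, Option 3 10, Option 5 8. Option 2 eliminated.
Round 3: Option 1 7, Option 3 10, Option 5 13. Option 1 eliminated.
Round 4: Option 3 10, Option 5 20. Option 5 has a majority (≥16).

Option 5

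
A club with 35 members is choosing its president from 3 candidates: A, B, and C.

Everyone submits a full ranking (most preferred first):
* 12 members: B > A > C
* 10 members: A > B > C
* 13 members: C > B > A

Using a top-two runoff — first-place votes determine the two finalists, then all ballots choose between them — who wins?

Round 1 first-place votes: A 10, B 12, C 13. C and B advance.
Runoff: C is ranked above B on 13 ballots, B above C on 22.

B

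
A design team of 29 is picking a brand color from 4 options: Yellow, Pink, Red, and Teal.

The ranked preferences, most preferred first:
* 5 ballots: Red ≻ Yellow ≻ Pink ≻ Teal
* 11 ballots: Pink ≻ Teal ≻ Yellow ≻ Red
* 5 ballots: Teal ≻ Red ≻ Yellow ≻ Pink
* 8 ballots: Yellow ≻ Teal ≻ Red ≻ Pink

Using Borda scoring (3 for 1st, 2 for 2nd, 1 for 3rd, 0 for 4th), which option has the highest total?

Teal

Yellow: 5×2 + 11×1 + 5×1 + 8×3 = 50
Pink: 5×1 + 11×3 + 5×0 + 8×0 = 38
Red: 5×3 + 11×0 + 5×2 + 8×1 = 33
Teal: 5×0 + 11×2 + 5×3 + 8×2 = 53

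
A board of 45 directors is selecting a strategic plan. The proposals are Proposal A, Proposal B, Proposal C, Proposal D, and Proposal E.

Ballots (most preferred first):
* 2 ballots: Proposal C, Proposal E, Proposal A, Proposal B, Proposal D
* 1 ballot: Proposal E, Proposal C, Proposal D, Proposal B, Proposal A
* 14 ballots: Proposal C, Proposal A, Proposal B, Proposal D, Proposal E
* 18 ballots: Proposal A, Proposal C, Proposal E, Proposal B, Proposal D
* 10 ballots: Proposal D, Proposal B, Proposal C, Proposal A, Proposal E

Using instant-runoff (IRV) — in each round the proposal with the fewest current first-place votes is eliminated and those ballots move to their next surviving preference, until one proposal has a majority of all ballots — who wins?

Proposal C

Round 1: Proposal A 18, Proposal B 0, Proposal C 16, Proposal D 10, Proposal E 1. Proposal B eliminated.
Round 2: Proposal A 18, Proposal C 16, Proposal D 10, Proposal E 1. Proposal E eliminated.
Round 3: Proposal A 18, Proposal C 17, Proposal D 10. Proposal D eliminated.
Round 4: Proposal A 18, Proposal C 27. Proposal C has a majority (≥23).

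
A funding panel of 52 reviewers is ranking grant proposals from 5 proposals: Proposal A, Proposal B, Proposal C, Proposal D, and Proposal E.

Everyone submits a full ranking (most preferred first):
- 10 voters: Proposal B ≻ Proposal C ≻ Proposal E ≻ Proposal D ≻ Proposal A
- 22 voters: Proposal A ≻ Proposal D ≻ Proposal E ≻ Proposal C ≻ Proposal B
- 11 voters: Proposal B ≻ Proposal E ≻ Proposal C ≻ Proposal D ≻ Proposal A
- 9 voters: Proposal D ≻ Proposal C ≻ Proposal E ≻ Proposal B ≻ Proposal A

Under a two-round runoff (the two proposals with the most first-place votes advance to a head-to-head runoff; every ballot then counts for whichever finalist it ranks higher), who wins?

Proposal B

Round 1 first-place votes: Proposal A 22, Proposal B 21, Proposal C 0, Proposal D 9, Proposal E 0. Proposal A and Proposal B advance.
Runoff: Proposal A is ranked above Proposal B on 22 ballots, Proposal B above Proposal A on 30.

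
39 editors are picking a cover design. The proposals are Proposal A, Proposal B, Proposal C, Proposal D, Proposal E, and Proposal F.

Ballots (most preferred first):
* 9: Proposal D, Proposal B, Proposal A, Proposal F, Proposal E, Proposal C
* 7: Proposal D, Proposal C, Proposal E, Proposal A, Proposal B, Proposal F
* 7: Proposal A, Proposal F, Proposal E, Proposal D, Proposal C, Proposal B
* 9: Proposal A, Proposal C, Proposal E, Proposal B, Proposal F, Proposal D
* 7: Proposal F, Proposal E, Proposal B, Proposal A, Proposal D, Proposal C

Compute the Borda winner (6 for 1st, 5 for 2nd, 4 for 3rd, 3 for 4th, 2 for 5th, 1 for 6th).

Proposal A

Proposal A: 9×4 + 7×3 + 7×6 + 9×6 + 7×3 = 174
Proposal B: 9×5 + 7×2 + 7×1 + 9×3 + 7×4 = 121
Proposal C: 9×1 + 7×5 + 7×2 + 9×5 + 7×1 = 110
Proposal D: 9×6 + 7×6 + 7×3 + 9×1 + 7×2 = 140
Proposal E: 9×2 + 7×4 + 7×4 + 9×4 + 7×5 = 145
Proposal F: 9×3 + 7×1 + 7×5 + 9×2 + 7×6 = 129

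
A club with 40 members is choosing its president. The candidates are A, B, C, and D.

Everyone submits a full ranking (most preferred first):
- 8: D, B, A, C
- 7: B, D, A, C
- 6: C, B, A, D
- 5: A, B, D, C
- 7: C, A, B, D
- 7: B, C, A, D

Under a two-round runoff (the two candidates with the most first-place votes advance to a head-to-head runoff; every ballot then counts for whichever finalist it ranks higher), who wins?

Round 1 first-place votes: A 5, B 14, C 13, D 8. B and C advance.
Runoff: B is ranked above C on 27 ballots, C above B on 13.

B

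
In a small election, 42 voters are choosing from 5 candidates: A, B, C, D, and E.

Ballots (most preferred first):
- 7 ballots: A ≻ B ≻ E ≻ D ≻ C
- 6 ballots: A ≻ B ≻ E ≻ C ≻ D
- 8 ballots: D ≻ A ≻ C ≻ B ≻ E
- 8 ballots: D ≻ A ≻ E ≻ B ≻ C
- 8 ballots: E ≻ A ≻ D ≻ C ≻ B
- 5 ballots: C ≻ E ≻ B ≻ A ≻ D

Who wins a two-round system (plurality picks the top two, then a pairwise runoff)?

Round 1 first-place votes: A 13, B 0, C 5, D 16, E 8. D and A advance.
Runoff: D is ranked above A on 16 ballots, A above D on 26.

A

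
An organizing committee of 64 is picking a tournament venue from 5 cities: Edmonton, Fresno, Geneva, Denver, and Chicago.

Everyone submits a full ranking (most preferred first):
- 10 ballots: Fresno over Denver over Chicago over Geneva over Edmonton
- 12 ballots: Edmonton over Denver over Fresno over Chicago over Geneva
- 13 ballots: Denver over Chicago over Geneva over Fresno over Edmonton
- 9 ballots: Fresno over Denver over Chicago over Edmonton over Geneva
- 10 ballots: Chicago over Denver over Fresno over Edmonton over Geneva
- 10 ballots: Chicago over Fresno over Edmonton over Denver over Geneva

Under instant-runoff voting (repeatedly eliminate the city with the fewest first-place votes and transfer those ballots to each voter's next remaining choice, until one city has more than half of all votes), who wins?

Round 1: Edmonton 12, Fresno 19, Geneva 0, Denver 13, Chicago 20. Geneva eliminated.
Round 2: Edmonton 12, Fresno 19, Denver 13, Chicago 20. Edmonton eliminated.
Round 3: Fresno 19, Denver 25, Chicago 20. Fresno eliminated.
Round 4: Denver 44, Chicago 20. Denver has a majority (≥33).

Denver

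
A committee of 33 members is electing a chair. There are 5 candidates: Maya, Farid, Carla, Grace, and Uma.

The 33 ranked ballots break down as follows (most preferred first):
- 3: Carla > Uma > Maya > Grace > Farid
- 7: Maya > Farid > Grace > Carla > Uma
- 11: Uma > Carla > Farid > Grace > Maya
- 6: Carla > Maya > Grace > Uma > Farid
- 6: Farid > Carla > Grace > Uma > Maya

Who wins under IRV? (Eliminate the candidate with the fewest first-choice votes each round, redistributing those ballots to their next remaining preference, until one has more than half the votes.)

Carla

Round 1: Maya 7, Farid 6, Carla 9, Grace 0, Uma 11. Grace eliminated.
Round 2: Maya 7, Farid 6, Carla 9, Uma 11. Farid eliminated.
Round 3: Maya 7, Carla 15, Uma 11. Maya eliminated.
Round 4: Carla 22, Uma 11. Carla has a majority (≥17).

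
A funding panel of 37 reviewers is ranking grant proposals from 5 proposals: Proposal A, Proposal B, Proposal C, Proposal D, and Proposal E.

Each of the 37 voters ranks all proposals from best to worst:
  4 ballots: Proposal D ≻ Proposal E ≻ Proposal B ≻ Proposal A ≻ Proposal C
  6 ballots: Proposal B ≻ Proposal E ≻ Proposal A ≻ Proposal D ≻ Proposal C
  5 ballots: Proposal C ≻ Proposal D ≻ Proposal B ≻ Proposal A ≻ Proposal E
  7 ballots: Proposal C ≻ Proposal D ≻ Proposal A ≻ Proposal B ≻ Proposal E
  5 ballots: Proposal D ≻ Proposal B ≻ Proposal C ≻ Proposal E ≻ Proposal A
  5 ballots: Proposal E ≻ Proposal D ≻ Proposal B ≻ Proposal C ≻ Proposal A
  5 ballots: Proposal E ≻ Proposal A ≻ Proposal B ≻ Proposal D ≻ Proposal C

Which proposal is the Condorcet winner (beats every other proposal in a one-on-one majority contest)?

Proposal D

Proposal D vs Proposal A: 26–11
Proposal D vs Proposal B: 26–11
Proposal D vs Proposal C: 25–12
Proposal D vs Proposal E: 21–16
Proposal D beats every other proposal.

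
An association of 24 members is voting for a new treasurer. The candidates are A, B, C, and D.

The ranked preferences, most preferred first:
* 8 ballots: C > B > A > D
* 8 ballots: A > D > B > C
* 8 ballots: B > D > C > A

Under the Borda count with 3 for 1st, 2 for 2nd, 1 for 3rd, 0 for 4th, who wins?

A: 8×1 + 8×3 + 8×0 = 32
B: 8×2 + 8×1 + 8×3 = 48
C: 8×3 + 8×0 + 8×1 = 32
D: 8×0 + 8×2 + 8×2 = 32

B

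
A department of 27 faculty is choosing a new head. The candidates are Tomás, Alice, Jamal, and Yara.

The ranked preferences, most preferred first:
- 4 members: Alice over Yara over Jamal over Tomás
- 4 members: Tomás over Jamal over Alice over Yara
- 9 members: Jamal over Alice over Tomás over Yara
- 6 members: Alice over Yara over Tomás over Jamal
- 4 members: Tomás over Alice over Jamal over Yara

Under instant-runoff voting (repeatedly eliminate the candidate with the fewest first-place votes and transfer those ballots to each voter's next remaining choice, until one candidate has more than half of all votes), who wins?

Alice

Round 1: Tomás 8, Alice 10, Jamal 9, Yara 0. Yara eliminated.
Round 2: Tomás 8, Alice 10, Jamal 9. Tomás eliminated.
Round 3: Alice 14, Jamal 13. Alice has a majority (≥14).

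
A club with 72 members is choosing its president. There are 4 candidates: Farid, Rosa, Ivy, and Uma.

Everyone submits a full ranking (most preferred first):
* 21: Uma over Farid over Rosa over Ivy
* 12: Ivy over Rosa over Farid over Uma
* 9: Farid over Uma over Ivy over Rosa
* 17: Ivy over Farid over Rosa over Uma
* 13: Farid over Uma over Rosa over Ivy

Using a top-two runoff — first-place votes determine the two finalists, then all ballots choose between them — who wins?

Round 1 first-place votes: Farid 22, Rosa 0, Ivy 29, Uma 21. Ivy and Farid advance.
Runoff: Ivy is ranked above Farid on 29 ballots, Farid above Ivy on 43.

Farid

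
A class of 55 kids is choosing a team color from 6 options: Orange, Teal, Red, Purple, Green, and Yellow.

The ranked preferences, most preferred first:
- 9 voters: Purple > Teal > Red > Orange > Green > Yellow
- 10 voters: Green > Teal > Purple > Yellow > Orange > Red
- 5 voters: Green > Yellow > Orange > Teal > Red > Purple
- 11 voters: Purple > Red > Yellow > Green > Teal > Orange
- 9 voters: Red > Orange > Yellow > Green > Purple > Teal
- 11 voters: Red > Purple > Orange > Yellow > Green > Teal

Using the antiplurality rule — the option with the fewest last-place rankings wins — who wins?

Last-place votes: Orange 11, Teal 20, Red 10, Purple 5, Green 0, Yellow 9.

Green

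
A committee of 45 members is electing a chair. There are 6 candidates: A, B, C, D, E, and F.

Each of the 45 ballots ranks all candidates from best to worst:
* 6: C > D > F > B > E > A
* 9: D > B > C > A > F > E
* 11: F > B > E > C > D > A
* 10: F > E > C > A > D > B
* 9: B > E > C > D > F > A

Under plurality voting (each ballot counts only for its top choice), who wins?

F

First-place votes: A 0, B 9, C 6, D 9, E 0, F 21.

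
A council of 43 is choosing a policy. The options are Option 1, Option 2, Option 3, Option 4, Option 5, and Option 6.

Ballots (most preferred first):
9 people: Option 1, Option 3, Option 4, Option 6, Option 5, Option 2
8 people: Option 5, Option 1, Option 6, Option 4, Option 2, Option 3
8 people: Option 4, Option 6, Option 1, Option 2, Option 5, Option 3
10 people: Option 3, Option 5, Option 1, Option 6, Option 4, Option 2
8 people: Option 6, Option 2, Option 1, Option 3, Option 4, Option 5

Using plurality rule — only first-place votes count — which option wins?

First-place votes: Option 1 9, Option 2 0, Option 3 10, Option 4 8, Option 5 8, Option 6 8.

Option 3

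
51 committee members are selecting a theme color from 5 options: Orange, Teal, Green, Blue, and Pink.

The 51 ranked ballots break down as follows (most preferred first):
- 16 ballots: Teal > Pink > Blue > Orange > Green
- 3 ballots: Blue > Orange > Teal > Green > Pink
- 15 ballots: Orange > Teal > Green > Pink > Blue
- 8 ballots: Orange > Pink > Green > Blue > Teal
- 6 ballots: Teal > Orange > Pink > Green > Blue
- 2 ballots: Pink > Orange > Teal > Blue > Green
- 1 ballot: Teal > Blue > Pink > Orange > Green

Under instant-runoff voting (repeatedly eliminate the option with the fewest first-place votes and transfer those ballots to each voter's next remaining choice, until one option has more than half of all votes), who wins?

Orange

Round 1: Orange 23, Teal 23, Green 0, Blue 3, Pink 2. Green eliminated.
Round 2: Orange 23, Teal 23, Blue 3, Pink 2. Pink eliminated.
Round 3: Orange 25, Teal 23, Blue 3. Blue eliminated.
Round 4: Orange 28, Teal 23. Orange has a majority (≥26).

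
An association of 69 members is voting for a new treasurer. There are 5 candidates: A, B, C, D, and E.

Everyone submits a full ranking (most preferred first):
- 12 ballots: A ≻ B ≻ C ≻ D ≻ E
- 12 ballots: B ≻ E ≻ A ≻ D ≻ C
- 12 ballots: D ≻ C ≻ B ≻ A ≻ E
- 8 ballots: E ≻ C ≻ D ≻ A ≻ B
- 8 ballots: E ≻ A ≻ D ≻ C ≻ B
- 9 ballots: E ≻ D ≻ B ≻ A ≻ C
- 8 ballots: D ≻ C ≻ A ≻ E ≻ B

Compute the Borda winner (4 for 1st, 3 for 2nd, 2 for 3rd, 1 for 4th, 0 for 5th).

D

A: 12×4 + 12×2 + 12×1 + 8×1 + 8×3 + 9×1 + 8×2 = 141
B: 12×3 + 12×4 + 12×2 + 8×0 + 8×0 + 9×2 + 8×0 = 126
C: 12×2 + 12×0 + 12×3 + 8×3 + 8×1 + 9×0 + 8×3 = 116
D: 12×1 + 12×1 + 12×4 + 8×2 + 8×2 + 9×3 + 8×4 = 163
E: 12×0 + 12×3 + 12×0 + 8×4 + 8×4 + 9×4 + 8×1 = 144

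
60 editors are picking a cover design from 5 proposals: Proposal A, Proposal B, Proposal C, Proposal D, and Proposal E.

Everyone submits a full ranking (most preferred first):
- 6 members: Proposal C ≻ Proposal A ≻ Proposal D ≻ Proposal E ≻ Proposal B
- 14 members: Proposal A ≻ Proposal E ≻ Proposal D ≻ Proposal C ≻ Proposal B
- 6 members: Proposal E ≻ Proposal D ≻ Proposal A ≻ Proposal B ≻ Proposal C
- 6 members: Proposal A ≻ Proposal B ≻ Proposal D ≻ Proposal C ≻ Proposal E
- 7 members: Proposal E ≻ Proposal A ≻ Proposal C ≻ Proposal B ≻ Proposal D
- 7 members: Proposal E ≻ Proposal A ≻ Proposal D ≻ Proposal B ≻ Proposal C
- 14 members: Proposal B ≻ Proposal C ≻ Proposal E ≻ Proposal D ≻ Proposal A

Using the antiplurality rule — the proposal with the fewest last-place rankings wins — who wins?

Proposal E

Last-place votes: Proposal A 14, Proposal B 20, Proposal C 13, Proposal D 7, Proposal E 6.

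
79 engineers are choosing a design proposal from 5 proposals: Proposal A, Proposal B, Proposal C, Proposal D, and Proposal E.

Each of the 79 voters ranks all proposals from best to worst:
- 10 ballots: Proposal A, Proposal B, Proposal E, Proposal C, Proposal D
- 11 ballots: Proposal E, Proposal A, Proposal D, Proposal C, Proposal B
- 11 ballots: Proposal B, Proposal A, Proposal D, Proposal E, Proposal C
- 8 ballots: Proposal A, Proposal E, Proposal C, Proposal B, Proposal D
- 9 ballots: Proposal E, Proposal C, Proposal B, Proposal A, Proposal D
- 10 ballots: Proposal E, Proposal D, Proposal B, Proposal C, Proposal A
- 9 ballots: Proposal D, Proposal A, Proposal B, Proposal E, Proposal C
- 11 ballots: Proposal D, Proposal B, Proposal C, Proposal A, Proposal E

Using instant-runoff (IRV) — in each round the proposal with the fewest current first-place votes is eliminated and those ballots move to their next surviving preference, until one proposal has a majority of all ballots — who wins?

Proposal A

Round 1: Proposal A 18, Proposal B 11, Proposal C 0, Proposal D 20, Proposal E 30. Proposal C eliminated.
Round 2: Proposal A 18, Proposal B 11, Proposal D 20, Proposal E 30. Proposal B eliminated.
Round 3: Proposal A 29, Proposal D 20, Proposal E 30. Proposal D eliminated.
Round 4: Proposal A 49, Proposal E 30. Proposal A has a majority (≥40).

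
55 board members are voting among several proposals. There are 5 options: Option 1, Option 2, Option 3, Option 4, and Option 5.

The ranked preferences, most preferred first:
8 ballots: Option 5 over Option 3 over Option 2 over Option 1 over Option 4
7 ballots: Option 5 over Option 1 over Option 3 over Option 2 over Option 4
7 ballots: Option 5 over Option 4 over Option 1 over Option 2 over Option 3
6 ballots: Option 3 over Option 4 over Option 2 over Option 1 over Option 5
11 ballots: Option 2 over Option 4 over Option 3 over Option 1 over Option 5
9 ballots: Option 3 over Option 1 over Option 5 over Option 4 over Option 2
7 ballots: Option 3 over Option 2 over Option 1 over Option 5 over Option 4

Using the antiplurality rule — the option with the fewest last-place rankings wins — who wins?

Last-place votes: Option 1 0, Option 2 9, Option 3 7, Option 4 22, Option 5 17.

Option 1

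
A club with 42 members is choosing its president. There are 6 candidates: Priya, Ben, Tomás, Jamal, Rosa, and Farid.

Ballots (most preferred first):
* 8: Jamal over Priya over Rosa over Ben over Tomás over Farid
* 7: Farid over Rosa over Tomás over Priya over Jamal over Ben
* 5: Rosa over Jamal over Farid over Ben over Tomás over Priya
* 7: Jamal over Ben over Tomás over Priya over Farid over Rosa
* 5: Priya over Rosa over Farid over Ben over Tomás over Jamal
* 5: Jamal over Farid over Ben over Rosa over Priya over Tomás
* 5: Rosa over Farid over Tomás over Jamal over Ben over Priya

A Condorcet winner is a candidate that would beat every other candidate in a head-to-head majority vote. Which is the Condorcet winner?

Rosa

Rosa vs Priya: 22–20
Rosa vs Ben: 30–12
Rosa vs Tomás: 35–7
Rosa vs Jamal: 22–20
Rosa vs Farid: 23–19
Rosa beats every other candidate.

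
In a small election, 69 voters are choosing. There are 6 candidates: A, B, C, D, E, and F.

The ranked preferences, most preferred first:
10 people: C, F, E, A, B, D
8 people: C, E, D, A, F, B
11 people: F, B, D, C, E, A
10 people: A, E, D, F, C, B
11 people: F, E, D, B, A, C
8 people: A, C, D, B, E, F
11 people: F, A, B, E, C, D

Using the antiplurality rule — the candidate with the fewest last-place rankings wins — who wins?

E

Last-place votes: A 11, B 18, C 11, D 21, E 0, F 8.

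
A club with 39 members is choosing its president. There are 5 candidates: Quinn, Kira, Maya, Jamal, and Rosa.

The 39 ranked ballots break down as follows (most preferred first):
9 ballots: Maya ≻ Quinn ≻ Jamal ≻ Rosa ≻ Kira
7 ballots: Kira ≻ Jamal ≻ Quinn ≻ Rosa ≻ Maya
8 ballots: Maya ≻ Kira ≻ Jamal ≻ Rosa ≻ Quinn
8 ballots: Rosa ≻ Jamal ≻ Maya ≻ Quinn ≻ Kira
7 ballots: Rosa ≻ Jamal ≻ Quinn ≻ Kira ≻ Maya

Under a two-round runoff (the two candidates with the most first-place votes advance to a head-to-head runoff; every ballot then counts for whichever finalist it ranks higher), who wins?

Rosa

Round 1 first-place votes: Quinn 0, Kira 7, Maya 17, Jamal 0, Rosa 15. Maya and Rosa advance.
Runoff: Maya is ranked above Rosa on 17 ballots, Rosa above Maya on 22.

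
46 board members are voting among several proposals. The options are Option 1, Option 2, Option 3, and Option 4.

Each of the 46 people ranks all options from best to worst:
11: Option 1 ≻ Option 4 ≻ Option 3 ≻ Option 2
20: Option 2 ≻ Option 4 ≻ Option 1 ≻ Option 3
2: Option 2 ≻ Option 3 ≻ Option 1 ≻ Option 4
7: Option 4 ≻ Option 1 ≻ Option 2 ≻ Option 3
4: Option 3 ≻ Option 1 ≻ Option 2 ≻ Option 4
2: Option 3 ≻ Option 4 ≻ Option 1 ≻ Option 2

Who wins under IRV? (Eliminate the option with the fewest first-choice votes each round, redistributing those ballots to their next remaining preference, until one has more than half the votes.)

Option 1

Round 1: Option 1 11, Option 2 22, Option 3 6, Option 4 7. Option 3 eliminated.
Round 2: Option 1 15, Option 2 22, Option 4 9. Option 4 eliminated.
Round 3: Option 1 24, Option 2 22. Option 1 has a majority (≥24).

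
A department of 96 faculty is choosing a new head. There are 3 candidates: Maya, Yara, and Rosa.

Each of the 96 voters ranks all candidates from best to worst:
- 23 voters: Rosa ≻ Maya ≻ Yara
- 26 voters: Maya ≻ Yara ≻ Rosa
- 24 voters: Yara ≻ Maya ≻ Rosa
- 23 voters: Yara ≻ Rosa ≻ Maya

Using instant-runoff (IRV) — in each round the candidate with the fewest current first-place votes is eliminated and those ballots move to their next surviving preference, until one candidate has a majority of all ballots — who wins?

Round 1: Maya 26, Yara 47, Rosa 23. Rosa eliminated.
Round 2: Maya 49, Yara 47. Maya has a majority (≥49).

Maya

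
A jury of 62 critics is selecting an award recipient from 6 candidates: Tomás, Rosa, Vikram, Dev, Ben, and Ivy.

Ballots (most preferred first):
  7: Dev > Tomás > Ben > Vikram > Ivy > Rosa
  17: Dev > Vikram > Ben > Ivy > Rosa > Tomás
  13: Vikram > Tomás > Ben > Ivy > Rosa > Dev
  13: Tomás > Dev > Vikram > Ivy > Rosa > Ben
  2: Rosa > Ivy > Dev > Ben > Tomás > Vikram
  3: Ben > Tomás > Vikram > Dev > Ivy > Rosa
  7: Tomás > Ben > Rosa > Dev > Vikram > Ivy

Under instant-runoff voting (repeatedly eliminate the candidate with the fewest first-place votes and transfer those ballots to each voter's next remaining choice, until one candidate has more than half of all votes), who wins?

Tomás

Round 1: Tomás 20, Rosa 2, Vikram 13, Dev 24, Ben 3, Ivy 0. Ivy eliminated.
Round 2: Tomás 20, Rosa 2, Vikram 13, Dev 24, Ben 3. Rosa eliminated.
Round 3: Tomás 20, Vikram 13, Dev 26, Ben 3. Ben eliminated.
Round 4: Tomás 23, Vikram 13, Dev 26. Vikram eliminated.
Round 5: Tomás 36, Dev 26. Tomás has a majority (≥32).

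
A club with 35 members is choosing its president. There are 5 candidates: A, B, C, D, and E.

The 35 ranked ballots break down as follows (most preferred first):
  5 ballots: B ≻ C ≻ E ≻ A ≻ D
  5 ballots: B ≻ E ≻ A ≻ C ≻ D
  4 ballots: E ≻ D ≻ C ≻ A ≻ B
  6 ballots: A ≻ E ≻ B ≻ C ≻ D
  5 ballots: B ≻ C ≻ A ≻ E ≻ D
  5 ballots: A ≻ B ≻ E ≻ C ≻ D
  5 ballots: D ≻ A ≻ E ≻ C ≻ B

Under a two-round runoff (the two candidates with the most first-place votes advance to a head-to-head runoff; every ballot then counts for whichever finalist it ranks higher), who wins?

Round 1 first-place votes: A 11, B 15, C 0, D 5, E 4. B and A advance.
Runoff: B is ranked above A on 15 ballots, A above B on 20.

A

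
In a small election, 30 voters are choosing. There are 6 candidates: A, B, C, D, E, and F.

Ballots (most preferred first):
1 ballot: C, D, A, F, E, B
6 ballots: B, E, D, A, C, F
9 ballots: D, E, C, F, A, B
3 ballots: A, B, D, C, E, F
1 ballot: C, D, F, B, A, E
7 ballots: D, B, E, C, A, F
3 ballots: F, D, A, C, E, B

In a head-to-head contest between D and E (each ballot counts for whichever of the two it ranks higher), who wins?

D is ranked above E on 24 ballots; E above D on 6.

D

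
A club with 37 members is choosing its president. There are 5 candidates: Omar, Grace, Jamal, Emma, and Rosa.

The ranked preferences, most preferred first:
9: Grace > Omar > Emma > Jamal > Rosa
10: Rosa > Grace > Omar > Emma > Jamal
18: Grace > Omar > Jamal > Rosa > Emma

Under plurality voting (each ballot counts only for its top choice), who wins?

First-place votes: Omar 0, Grace 27, Jamal 0, Emma 0, Rosa 10.

Grace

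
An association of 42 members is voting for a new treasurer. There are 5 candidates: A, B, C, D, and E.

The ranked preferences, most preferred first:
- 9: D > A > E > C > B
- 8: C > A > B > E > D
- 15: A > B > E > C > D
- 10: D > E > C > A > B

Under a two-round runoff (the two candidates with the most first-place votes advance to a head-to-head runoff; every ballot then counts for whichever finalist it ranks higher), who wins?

Round 1 first-place votes: A 15, B 0, C 8, D 19, E 0. D and A advance.
Runoff: D is ranked above A on 19 ballots, A above D on 23.

A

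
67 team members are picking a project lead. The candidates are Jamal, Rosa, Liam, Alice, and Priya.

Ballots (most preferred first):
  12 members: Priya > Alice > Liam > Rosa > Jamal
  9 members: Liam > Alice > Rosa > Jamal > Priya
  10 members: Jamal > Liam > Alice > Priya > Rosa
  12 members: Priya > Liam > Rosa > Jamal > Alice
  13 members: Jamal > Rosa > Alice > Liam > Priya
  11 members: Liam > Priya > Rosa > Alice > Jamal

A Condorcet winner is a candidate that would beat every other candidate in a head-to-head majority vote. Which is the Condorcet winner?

Liam

Liam vs Jamal: 44–23
Liam vs Rosa: 54–13
Liam vs Alice: 42–25
Liam vs Priya: 43–24
Liam beats every other candidate.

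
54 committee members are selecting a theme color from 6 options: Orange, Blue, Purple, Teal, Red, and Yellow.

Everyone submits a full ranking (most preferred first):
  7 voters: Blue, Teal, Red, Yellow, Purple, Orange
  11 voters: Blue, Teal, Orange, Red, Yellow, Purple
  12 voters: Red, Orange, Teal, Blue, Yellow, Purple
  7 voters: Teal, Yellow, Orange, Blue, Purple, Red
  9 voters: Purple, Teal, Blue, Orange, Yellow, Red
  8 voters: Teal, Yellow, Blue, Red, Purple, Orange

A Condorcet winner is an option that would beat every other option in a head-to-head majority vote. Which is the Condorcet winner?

Teal

Teal vs Orange: 42–12
Teal vs Blue: 36–18
Teal vs Purple: 45–9
Teal vs Red: 42–12
Teal vs Yellow: 54–0
Teal beats every other option.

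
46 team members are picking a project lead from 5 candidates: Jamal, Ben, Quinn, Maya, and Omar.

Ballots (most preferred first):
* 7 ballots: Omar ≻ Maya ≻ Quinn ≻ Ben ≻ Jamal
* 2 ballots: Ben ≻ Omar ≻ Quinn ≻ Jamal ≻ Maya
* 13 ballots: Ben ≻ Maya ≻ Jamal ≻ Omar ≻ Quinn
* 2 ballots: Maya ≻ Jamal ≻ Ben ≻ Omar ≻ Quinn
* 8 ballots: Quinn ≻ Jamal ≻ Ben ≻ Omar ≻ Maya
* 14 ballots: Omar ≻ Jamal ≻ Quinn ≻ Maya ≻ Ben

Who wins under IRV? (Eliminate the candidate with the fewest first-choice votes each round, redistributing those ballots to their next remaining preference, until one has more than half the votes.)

Ben

Round 1: Jamal 0, Ben 15, Quinn 8, Maya 2, Omar 21. Jamal eliminated.
Round 2: Ben 15, Quinn 8, Maya 2, Omar 21. Maya eliminated.
Round 3: Ben 17, Quinn 8, Omar 21. Quinn eliminated.
Round 4: Ben 25, Omar 21. Ben has a majority (≥24).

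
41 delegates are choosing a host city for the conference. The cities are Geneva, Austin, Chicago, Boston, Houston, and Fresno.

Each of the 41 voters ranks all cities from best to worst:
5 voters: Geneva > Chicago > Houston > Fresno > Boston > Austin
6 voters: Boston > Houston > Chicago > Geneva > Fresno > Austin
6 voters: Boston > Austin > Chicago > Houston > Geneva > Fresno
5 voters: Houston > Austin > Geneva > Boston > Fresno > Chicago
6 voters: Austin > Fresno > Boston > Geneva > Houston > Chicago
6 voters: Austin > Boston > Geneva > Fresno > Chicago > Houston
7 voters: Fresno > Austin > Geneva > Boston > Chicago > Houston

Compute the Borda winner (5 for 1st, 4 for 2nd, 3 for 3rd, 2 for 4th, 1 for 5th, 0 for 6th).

Geneva: 5×5 + 6×2 + 6×1 + 5×3 + 6×2 + 6×3 + 7×3 = 109
Austin: 5×0 + 6×0 + 6×4 + 5×4 + 6×5 + 6×5 + 7×4 = 132
Chicago: 5×4 + 6×3 + 6×3 + 5×0 + 6×0 + 6×1 + 7×1 = 69
Boston: 5×1 + 6×5 + 6×5 + 5×2 + 6×3 + 6×4 + 7×2 = 131
Houston: 5×3 + 6×4 + 6×2 + 5×5 + 6×1 + 6×0 + 7×0 = 82
Fresno: 5×2 + 6×1 + 6×0 + 5×1 + 6×4 + 6×2 + 7×5 = 92

Austin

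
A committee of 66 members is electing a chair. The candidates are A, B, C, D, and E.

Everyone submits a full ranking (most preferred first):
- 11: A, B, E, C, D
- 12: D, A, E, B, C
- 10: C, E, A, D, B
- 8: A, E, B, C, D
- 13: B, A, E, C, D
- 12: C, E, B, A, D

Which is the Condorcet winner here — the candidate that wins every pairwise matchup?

A vs B: 41–25
A vs C: 44–22
A vs D: 54–12
A vs E: 44–22
A beats every other candidate.

A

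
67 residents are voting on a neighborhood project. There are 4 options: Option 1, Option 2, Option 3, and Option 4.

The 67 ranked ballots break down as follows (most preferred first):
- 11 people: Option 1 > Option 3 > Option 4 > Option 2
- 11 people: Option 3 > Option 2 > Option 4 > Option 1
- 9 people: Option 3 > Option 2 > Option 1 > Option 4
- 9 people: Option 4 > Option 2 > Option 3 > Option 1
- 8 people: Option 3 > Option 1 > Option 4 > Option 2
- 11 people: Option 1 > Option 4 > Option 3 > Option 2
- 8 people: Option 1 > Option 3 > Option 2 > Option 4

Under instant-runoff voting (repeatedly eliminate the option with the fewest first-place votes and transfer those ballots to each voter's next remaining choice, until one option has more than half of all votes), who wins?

Round 1: Option 1 30, Option 2 0, Option 3 28, Option 4 9. Option 2 eliminated.
Round 2: Option 1 30, Option 3 28, Option 4 9. Option 4 eliminated.
Round 3: Option 1 30, Option 3 37. Option 3 has a majority (≥34).

Option 3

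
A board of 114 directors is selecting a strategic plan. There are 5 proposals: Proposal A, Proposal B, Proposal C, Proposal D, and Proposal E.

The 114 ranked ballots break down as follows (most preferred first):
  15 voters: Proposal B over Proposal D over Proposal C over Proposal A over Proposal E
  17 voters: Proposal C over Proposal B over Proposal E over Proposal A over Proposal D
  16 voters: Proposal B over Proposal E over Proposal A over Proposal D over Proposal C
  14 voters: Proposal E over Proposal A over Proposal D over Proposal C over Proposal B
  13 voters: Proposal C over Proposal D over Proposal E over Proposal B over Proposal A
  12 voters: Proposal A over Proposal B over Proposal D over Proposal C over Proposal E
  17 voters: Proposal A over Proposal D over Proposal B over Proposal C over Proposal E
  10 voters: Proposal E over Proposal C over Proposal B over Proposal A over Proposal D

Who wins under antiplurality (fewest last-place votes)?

Proposal A

Last-place votes: Proposal A 13, Proposal B 14, Proposal C 16, Proposal D 27, Proposal E 44.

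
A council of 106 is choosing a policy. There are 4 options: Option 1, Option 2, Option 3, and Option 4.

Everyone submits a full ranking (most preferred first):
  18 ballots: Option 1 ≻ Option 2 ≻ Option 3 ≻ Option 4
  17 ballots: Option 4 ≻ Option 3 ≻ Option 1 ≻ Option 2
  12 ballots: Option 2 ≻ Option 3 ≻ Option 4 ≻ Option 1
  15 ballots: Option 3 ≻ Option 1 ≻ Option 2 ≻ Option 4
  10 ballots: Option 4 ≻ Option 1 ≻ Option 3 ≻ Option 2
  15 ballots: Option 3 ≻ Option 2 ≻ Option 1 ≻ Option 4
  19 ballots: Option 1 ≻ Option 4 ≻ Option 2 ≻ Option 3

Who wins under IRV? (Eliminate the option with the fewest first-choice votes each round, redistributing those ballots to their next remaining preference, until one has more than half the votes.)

Round 1: Option 1 37, Option 2 12, Option 3 30, Option 4 27. Option 2 eliminated.
Round 2: Option 1 37, Option 3 42, Option 4 27. Option 4 eliminated.
Round 3: Option 1 47, Option 3 59. Option 3 has a majority (≥54).

Option 3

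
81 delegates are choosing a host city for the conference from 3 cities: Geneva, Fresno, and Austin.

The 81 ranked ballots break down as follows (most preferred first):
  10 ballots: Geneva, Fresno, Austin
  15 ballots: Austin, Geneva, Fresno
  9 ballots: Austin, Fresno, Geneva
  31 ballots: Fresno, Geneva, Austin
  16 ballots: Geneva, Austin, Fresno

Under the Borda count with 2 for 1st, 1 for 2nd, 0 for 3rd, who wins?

Geneva

Geneva: 10×2 + 15×1 + 9×0 + 31×1 + 16×2 = 98
Fresno: 10×1 + 15×0 + 9×1 + 31×2 + 16×0 = 81
Austin: 10×0 + 15×2 + 9×2 + 31×0 + 16×1 = 64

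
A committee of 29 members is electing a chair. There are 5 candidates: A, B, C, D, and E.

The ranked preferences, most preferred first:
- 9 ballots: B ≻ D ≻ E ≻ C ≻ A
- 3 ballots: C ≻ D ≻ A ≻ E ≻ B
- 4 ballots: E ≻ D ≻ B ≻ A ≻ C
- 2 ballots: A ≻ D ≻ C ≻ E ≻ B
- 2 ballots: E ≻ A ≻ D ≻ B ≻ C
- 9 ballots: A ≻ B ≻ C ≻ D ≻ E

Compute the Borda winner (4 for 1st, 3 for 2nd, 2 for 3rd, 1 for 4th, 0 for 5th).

A: 9×0 + 3×2 + 4×1 + 2×4 + 2×3 + 9×4 = 60
B: 9×4 + 3×0 + 4×2 + 2×0 + 2×1 + 9×3 = 73
C: 9×1 + 3×4 + 4×0 + 2×2 + 2×0 + 9×2 = 43
D: 9×3 + 3×3 + 4×3 + 2×3 + 2×2 + 9×1 = 67
E: 9×2 + 3×1 + 4×4 + 2×1 + 2×4 + 9×0 = 47

B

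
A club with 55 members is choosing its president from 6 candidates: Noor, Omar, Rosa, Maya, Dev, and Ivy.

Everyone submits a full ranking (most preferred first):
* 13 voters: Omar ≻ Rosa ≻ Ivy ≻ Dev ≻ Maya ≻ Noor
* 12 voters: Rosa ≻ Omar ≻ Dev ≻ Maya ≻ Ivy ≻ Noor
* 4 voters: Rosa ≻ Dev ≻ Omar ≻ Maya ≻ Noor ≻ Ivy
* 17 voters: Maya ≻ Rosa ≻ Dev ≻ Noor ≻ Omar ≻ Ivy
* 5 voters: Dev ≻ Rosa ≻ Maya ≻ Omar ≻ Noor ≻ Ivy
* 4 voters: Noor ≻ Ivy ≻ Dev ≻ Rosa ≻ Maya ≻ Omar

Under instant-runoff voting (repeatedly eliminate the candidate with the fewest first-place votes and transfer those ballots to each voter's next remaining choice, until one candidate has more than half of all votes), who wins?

Round 1: Noor 4, Omar 13, Rosa 16, Maya 17, Dev 5, Ivy 0. Ivy eliminated.
Round 2: Noor 4, Omar 13, Rosa 16, Maya 17, Dev 5. Noor eliminated.
Round 3: Omar 13, Rosa 16, Maya 17, Dev 9. Dev eliminated.
Round 4: Omar 13, Rosa 25, Maya 17. Omar eliminated.
Round 5: Rosa 38, Maya 17. Rosa has a majority (≥28).

Rosa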